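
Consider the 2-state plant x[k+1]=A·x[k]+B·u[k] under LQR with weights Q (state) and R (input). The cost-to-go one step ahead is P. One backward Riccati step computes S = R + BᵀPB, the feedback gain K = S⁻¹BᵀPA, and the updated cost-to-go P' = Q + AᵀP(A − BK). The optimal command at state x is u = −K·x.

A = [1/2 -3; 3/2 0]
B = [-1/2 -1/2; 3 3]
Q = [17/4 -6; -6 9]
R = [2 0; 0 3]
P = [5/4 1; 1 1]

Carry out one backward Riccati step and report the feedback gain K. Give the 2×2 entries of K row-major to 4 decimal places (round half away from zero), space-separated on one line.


0.3943 -0.5691 0.2629 -0.3794

BᵀP = [2.3750 2.5000; 2.3750 2.5000]
S = R + BᵀPB = [2 0; 0 3] + [6.3125 6.3125; 6.3125 6.3125] = [8.3125 6.3125; 6.3125 9.3125]
BᵀPA = [4.9375 -7.1250; 4.9375 -7.1250]
K = S⁻¹·BᵀPA = [0.3943 -0.5691; 0.2629 -0.3794]
A−BK = [0.8286 -3.4742; -0.4717 2.8453]
AᵀP(A−BK) = [0.8174 -1.6922; -1.6922 4.4925]
P' = Q + AᵀP(A−BK) = [5.0674 -7.6922; -7.6922 13.4925]
tr(P') = 18.5599


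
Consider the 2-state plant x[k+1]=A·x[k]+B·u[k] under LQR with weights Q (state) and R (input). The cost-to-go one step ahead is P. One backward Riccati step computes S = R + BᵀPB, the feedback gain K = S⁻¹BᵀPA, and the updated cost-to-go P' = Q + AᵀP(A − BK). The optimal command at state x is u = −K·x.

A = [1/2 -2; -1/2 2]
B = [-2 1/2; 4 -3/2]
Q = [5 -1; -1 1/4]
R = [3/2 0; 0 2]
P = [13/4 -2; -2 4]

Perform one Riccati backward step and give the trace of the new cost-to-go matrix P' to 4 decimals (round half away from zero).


BᵀP = [-14.5000 20.0000; 4.6250 -7.0000]
S = R + BᵀPB = [3/2 0; 0 2] + [109.0000 -37.2500; -37.2500 12.8125] = [110.5000 -37.2500; -37.2500 14.8125]
BᵀPA = [-17.2500 69.0000; 5.8125 -23.2500]
K = S⁻¹·BᵀPA = [-0.1565 0.6260; -0.0011 0.0045]
A−BK = [0.1876 -0.7503; 0.1243 -0.4971]
AᵀP(A−BK) = [0.1196 -0.4785; -0.4785 1.9140]
P' = Q + AᵀP(A−BK) = [5.1196 -1.4785; -1.4785 2.1640]
tr(P') = 7.2836

7.2836


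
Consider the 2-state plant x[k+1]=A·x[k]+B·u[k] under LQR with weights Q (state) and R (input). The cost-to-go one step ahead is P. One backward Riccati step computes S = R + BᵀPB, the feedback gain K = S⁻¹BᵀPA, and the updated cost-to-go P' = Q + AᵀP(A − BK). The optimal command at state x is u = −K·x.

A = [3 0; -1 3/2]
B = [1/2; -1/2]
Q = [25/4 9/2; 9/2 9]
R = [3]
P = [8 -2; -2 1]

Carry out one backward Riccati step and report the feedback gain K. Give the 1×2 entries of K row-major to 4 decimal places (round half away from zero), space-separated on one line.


BᵀP = [5.0000 -1.5000]
S = R + BᵀPB = [3] + [3.2500] = [6.2500]
BᵀPA = [16.5000 -2.2500]
K = S⁻¹·BᵀPA = [2.6400 -0.3600]
A−BK = [1.6800 0.1800; 0.3200 1.3200]
AᵀP(A−BK) = [41.4400 -4.5600; -4.5600 1.4400]
P' = Q + AᵀP(A−BK) = [47.6900 -0.0600; -0.0600 10.4400]
tr(P') = 58.1300

2.6400 -0.3600


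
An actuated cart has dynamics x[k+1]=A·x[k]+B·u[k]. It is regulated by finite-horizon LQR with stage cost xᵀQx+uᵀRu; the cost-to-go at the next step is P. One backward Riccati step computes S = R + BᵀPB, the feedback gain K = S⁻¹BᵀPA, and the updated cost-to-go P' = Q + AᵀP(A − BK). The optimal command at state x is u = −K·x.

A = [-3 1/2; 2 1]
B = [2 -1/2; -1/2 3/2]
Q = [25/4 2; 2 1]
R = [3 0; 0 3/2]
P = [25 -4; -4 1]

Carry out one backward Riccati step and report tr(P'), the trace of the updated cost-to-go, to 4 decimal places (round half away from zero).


13.6672

BᵀP = [52.0000 -8.5000; -18.5000 3.5000]
S = R + BᵀPB = [3 0; 0 3/2] + [108.2500 -38.7500; -38.7500 14.5000] = [111.2500 -38.7500; -38.7500 16.0000]
BᵀPA = [-173.0000 17.5000; 62.5000 -5.7500]
K = S⁻¹·BᵀPA = [-1.2431 0.2054; 0.8956 0.1380]
A−BK = [-0.0660 0.1582; 0.0350 0.8956]
AᵀP(A−BK) = [5.9677 -0.5960; -0.5960 0.4495]
P' = Q + AᵀP(A−BK) = [12.2177 1.4040; 1.4040 1.4495]
tr(P') = 13.6672


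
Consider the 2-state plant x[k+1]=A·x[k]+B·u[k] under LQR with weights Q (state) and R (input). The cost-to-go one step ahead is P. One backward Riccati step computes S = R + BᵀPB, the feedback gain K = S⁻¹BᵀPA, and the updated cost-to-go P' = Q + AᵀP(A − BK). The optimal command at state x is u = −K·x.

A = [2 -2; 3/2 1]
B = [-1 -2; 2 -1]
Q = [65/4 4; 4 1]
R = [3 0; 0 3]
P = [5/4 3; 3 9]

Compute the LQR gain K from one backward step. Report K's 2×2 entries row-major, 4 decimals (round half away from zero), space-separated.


0.4897 0.2808 -0.7414 0.0993

BᵀP = [4.7500 15.0000; -5.5000 -15.0000]
S = R + BᵀPB = [3 0; 0 3] + [25.2500 -24.5000; -24.5000 26.0000] = [28.2500 -24.5000; -24.5000 29.0000]
BᵀPA = [32.0000 5.5000; -33.5000 -4.0000]
K = S⁻¹·BᵀPA = [0.4897 0.2808; -0.7414 0.0993]
A−BK = [1.0068 -1.5205; -0.2209 0.5377]
AᵀP(A−BK) = [2.7406 -0.1592; -0.1592 0.8527]
P' = Q + AᵀP(A−BK) = [18.9906 3.8408; 3.8408 1.8527]
tr(P') = 20.8433


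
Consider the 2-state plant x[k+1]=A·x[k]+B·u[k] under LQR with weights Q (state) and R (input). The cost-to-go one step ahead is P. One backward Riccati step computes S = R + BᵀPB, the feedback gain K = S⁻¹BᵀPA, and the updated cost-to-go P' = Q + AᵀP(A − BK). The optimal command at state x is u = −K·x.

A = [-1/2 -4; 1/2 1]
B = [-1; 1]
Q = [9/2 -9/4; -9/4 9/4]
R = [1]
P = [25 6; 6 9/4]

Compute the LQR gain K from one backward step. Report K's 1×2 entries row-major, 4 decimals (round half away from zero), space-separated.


0.4692 4.4462

BᵀP = [-19.0000 -3.7500]
S = R + BᵀPB = [1] + [15.2500] = [16.2500]
BᵀPA = [7.6250 72.2500]
K = S⁻¹·BᵀPA = [0.4692 4.4462]
A−BK = [-0.0308 0.4462; 0.0308 -3.4462]
AᵀP(A−BK) = [0.2346 2.2231; 2.2231 33.0154]
P' = Q + AᵀP(A−BK) = [4.7346 -0.0269; -0.0269 35.2654]
tr(P') = 40.0000


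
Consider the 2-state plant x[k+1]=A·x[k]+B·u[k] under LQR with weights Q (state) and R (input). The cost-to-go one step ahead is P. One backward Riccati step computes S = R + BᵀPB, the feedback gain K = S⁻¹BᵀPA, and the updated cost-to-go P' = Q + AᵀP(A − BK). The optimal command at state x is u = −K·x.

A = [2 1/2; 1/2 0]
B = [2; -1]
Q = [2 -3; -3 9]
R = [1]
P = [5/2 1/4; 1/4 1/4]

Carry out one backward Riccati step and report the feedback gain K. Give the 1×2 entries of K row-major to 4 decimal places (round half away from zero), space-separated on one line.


BᵀP = [4.7500 0.2500]
S = R + BᵀPB = [1] + [9.2500] = [10.2500]
BᵀPA = [9.6250 2.3750]
K = S⁻¹·BᵀPA = [0.9390 0.2317]
A−BK = [0.1220 0.0366; 1.4390 0.2317]
AᵀP(A−BK) = [1.5244 0.3323; 0.3323 0.0747]
P' = Q + AᵀP(A−BK) = [3.5244 -2.6677; -2.6677 9.0747]
tr(P') = 12.5991

0.9390 0.2317


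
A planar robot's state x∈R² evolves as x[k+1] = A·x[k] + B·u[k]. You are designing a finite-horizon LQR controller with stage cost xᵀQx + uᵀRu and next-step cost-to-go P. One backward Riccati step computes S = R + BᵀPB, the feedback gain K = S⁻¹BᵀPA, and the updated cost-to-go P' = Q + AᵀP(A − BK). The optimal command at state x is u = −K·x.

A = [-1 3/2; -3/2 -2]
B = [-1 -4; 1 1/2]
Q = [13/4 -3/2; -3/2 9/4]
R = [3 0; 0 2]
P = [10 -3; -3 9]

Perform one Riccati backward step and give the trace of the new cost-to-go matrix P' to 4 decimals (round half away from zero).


21.2091

BᵀP = [-13.0000 12.0000; -41.5000 16.5000]
S = R + BᵀPB = [3 0; 0 2] + [25.0000 58.0000; 58.0000 174.2500] = [28.0000 58.0000; 58.0000 176.2500]
BᵀPA = [-5.0000 -43.5000; 16.7500 -95.2500]
K = S⁻¹·BᵀPA = [-1.1793 -1.3637; 0.4831 -0.0917]
A−BK = [-0.2468 -0.2303; -0.5622 -0.5905]
AᵀP(A−BK) = [7.2608 7.4668; 7.4668 8.4482]
P' = Q + AᵀP(A−BK) = [10.5108 5.9668; 5.9668 10.6982]
tr(P') = 21.2091


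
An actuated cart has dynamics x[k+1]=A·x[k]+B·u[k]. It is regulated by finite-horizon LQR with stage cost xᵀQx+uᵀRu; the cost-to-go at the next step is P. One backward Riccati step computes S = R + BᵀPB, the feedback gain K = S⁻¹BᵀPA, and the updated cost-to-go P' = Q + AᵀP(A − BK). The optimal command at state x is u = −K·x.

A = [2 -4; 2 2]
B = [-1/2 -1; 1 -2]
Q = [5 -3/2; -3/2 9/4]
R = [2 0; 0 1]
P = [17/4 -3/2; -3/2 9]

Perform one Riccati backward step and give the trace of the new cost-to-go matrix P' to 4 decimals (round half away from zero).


BᵀP = [-3.6250 9.7500; -1.2500 -16.5000]
S = R + BᵀPB = [2 0; 0 1] + [11.5625 -15.8750; -15.8750 34.2500] = [13.5625 -15.8750; -15.8750 35.2500]
BᵀPA = [12.2500 34.0000; -35.5000 -28.0000]
K = S⁻¹·BᵀPA = [-0.5828 3.3354; -1.2696 0.7078]
A−BK = [0.4390 -1.6246; 0.0437 0.0802]
AᵀP(A−BK) = [3.0699 -7.7324; -7.7324 34.4153]
P' = Q + AᵀP(A−BK) = [8.0699 -9.2324; -9.2324 36.6653]
tr(P') = 44.7352

44.7352


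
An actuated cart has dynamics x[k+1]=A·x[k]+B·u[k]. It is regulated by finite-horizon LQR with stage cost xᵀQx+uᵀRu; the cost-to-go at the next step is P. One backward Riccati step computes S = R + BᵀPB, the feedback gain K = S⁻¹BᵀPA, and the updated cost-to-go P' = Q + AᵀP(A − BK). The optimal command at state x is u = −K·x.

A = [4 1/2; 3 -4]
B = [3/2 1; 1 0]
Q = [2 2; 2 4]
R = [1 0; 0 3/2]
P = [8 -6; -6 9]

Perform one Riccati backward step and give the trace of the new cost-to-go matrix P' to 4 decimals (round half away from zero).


66.1271

BᵀP = [6.0000 0.0000; 8.0000 -6.0000]
S = R + BᵀPB = [1 0; 0 3/2] + [9.0000 6.0000; 6.0000 8.0000] = [10.0000 6.0000; 6.0000 9.5000]
BᵀPA = [24.0000 3.0000; 14.0000 28.0000]
K = S⁻¹·BᵀPA = [2.4407 -2.3644; -0.0678 4.4407]
A−BK = [0.4068 -0.3941; 0.5593 -1.6356]
AᵀP(A−BK) = [7.3729 -10.4237; -10.4237 52.7542]
P' = Q + AᵀP(A−BK) = [9.3729 -8.4237; -8.4237 56.7542]
tr(P') = 66.1271


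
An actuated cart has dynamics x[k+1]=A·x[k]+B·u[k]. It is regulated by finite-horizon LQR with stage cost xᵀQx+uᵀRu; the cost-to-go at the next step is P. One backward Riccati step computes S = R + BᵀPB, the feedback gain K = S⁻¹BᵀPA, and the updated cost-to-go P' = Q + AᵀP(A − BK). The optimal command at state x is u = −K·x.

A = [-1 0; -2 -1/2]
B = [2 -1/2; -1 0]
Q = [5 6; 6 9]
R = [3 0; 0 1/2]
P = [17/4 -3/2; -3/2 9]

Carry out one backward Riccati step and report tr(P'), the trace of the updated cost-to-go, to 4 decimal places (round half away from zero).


35.4737

BᵀP = [10.0000 -12.0000; -2.1250 0.7500]
S = R + BᵀPB = [3 0; 0 1/2] + [32.0000 -5.0000; -5.0000 1.0625] = [35.0000 -5.0000; -5.0000 1.5625]
BᵀPA = [14.0000 6.0000; 0.6250 -0.3750]
K = S⁻¹·BᵀPA = [0.8421 0.2526; 3.0947 0.5684]
A−BK = [-1.1368 -0.2211; -1.1579 -0.2474]
AᵀP(A−BK) = [20.5263 4.3579; 4.3579 0.9474]
P' = Q + AᵀP(A−BK) = [25.5263 10.3579; 10.3579 9.9474]
tr(P') = 35.4737


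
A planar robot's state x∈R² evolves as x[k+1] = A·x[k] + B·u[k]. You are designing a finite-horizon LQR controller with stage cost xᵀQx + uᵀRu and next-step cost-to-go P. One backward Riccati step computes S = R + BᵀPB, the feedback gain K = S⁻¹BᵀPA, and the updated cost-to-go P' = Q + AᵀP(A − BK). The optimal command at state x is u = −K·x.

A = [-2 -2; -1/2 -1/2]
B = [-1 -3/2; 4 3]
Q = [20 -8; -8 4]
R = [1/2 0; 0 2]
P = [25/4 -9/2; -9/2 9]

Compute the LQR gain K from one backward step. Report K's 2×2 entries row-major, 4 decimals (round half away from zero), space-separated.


-0.8788 -0.8788 1.2184 1.2184

BᵀP = [-24.2500 40.5000; -22.8750 33.7500]
S = R + BᵀPB = [1/2 0; 0 2] + [186.2500 157.8750; 157.8750 135.5625] = [186.7500 157.8750; 157.8750 137.5625]
BᵀPA = [28.2500 28.2500; 28.8750 28.8750]
K = S⁻¹·BᵀPA = [-0.8788 -0.8788; 1.2184 1.2184]
A−BK = [-1.0511 -1.0511; -0.6402 -0.6402]
AᵀP(A−BK) = [7.8930 7.8930; 7.8930 7.8930]
P' = Q + AᵀP(A−BK) = [27.8930 -0.1070; -0.1070 11.8930]
tr(P') = 39.7860


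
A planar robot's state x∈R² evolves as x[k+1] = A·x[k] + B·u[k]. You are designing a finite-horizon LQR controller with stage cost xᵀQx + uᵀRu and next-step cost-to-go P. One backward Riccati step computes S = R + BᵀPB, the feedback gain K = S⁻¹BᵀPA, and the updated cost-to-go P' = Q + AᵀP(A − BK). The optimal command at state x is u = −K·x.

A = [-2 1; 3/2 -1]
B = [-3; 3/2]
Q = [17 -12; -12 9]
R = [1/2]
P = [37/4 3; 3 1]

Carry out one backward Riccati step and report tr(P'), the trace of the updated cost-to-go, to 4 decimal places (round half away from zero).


26.2352

BᵀP = [-23.2500 -7.5000]
S = R + BᵀPB = [1/2] + [58.5000] = [59.0000]
BᵀPA = [35.2500 -15.7500]
K = S⁻¹·BᵀPA = [0.5975 -0.2669]
A−BK = [-0.2076 0.1992; 0.6038 -0.5996]
AᵀP(A−BK) = [0.1896 -0.0900; -0.0900 0.0456]
P' = Q + AᵀP(A−BK) = [17.1896 -12.0900; -12.0900 9.0456]
tr(P') = 26.2352


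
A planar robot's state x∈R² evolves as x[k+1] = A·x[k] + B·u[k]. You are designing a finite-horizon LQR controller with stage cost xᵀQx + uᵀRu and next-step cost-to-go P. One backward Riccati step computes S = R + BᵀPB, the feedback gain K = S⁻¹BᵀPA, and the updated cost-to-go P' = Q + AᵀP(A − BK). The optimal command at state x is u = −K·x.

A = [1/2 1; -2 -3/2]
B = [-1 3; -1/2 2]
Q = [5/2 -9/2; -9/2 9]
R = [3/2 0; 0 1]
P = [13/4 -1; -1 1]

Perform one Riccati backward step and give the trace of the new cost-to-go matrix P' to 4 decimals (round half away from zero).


21.1419

BᵀP = [-2.7500 0.5000; 7.7500 -1.0000]
S = R + BᵀPB = [3/2 0; 0 1] + [2.5000 -7.2500; -7.2500 21.2500] = [4.0000 -7.2500; -7.2500 22.2500]
BᵀPA = [-2.3750 -3.5000; 5.8750 9.2500]
K = S⁻¹·BᵀPA = [-0.2813 -0.2967; 0.1724 0.3190]
A−BK = [-0.2985 -0.2539; -2.4854 -2.2864]
AᵀP(A−BK) = [5.1316 4.7959; 4.7959 4.5103]
P' = Q + AᵀP(A−BK) = [7.6316 0.2959; 0.2959 13.5103]
tr(P') = 21.1419


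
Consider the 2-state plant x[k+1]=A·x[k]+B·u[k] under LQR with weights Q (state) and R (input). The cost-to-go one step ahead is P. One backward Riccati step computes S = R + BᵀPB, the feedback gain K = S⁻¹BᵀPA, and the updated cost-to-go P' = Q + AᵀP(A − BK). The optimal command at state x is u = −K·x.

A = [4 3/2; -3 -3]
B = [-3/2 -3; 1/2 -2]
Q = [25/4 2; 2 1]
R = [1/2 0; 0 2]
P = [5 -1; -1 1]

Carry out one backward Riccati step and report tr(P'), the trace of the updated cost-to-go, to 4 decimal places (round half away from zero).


BᵀP = [-8.0000 2.0000; -13.0000 1.0000]
S = R + BᵀPB = [1/2 0; 0 2] + [13.0000 20.0000; 20.0000 37.0000] = [13.5000 20.0000; 20.0000 39.0000]
BᵀPA = [-38.0000 -18.0000; -55.0000 -22.5000]
K = S⁻¹·BᵀPA = [-3.0198 -1.9921; 0.1383 0.4447]
A−BK = [-0.1146 -0.1542; -1.2134 -1.1146]
AᵀP(A−BK) = [5.8577 4.2569; 4.2569 3.3972]
P' = Q + AᵀP(A−BK) = [12.1077 6.2569; 6.2569 4.3972]
tr(P') = 16.5049

16.5049


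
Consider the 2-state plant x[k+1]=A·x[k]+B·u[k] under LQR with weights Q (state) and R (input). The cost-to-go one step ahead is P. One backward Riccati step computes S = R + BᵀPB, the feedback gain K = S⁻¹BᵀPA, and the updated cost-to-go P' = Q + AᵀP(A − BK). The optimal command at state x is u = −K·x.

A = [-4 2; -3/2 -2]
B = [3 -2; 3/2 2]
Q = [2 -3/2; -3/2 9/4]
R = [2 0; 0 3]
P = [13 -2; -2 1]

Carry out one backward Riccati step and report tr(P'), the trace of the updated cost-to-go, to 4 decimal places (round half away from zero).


9.3020

BᵀP = [36.0000 -4.5000; -30.0000 6.0000]
S = R + BᵀPB = [2 0; 0 3] + [101.2500 -81.0000; -81.0000 72.0000] = [103.2500 -81.0000; -81.0000 75.0000]
BᵀPA = [-137.2500 81.0000; 111.0000 -72.0000]
K = S⁻¹·BᵀPA = [-1.1015 0.2055; 0.2904 -0.7381]
A−BK = [-0.1148 -0.0926; -0.4287 -0.8320]
AᵀP(A−BK) = [2.8377 -0.8713; -0.8713 2.2143]
P' = Q + AᵀP(A−BK) = [4.8377 -2.3713; -2.3713 4.4643]
tr(P') = 9.3020


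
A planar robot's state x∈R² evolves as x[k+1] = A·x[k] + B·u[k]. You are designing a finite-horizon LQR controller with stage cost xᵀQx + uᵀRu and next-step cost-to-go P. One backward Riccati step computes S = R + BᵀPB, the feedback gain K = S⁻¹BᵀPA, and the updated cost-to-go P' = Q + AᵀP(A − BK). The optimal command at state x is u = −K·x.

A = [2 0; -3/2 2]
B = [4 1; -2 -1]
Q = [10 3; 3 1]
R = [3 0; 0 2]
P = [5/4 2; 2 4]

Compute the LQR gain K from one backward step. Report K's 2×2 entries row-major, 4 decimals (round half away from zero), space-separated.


0.2299 0.1839 0.3908 -1.2874

BᵀP = [1.0000 0.0000; -0.7500 -2.0000]
S = R + BᵀPB = [3 0; 0 2] + [4.0000 1.0000; 1.0000 1.2500] = [7.0000 1.0000; 1.0000 3.2500]
BᵀPA = [2.0000 0.0000; 1.5000 -4.0000]
K = S⁻¹·BᵀPA = [0.2299 0.1839; 0.3908 -1.2874]
A−BK = [0.6897 0.5517; -0.6494 1.0805]
AᵀP(A−BK) = [0.9540 -2.4368; -2.4368 10.8506]
P' = Q + AᵀP(A−BK) = [10.9540 0.5632; 0.5632 11.8506]
tr(P') = 22.8046


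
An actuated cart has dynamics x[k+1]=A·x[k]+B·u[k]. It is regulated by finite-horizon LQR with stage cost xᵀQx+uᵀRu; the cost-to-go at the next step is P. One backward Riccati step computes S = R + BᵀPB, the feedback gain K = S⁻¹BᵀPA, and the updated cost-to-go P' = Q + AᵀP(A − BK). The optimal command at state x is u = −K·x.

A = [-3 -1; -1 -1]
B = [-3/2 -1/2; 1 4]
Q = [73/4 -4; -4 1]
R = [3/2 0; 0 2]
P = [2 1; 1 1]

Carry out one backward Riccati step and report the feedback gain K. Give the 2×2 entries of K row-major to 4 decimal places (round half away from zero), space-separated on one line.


1.4342 0.5219 -0.7632 -0.4123

BᵀP = [-2.0000 -0.5000; 3.0000 3.5000]
S = R + BᵀPB = [3/2 0; 0 2] + [2.5000 -1.0000; -1.0000 12.5000] = [4.0000 -1.0000; -1.0000 14.5000]
BᵀPA = [6.5000 2.5000; -12.5000 -6.5000]
K = S⁻¹·BᵀPA = [1.4342 0.5219; -0.7632 -0.4123]
A−BK = [-1.2303 -0.4232; 0.6184 0.1272]
AᵀP(A−BK) = [6.1382 2.4539; 2.4539 1.0154]
P' = Q + AᵀP(A−BK) = [24.3882 -1.5461; -1.5461 2.0154]
tr(P') = 26.4035


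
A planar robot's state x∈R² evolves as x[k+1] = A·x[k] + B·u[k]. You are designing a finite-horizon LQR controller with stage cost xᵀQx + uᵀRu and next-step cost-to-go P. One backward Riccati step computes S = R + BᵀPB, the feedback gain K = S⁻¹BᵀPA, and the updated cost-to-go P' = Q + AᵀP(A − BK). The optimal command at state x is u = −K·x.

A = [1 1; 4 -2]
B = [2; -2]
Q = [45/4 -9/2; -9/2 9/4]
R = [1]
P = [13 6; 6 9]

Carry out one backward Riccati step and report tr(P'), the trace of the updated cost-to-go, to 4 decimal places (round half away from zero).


224.5732

BᵀP = [14.0000 -6.0000]
S = R + BᵀPB = [1] + [40.0000] = [41.0000]
BᵀPA = [-10.0000 26.0000]
K = S⁻¹·BᵀPA = [-0.2439 0.6341]
A−BK = [1.4878 -0.2683; 3.5122 -0.7317]
AᵀP(A−BK) = [202.5610 -40.6585; -40.6585 8.5122]
P' = Q + AᵀP(A−BK) = [213.8110 -45.1585; -45.1585 10.7622]
tr(P') = 224.5732


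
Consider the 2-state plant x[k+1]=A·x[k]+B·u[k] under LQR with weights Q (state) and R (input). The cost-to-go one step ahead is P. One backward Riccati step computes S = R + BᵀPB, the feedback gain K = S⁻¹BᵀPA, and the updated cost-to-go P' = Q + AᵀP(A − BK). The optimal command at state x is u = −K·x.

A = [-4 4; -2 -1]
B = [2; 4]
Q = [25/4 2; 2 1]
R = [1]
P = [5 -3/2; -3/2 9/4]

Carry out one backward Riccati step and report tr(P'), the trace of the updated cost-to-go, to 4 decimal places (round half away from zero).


139.7121

BᵀP = [4.0000 6.0000]
S = R + BᵀPB = [1] + [32.0000] = [33.0000]
BᵀPA = [-28.0000 10.0000]
K = S⁻¹·BᵀPA = [-0.8485 0.3030]
A−BK = [-2.3030 3.3939; 1.3939 -2.2121]
AᵀP(A−BK) = [41.2424 -61.0152; -61.0152 91.2197]
P' = Q + AᵀP(A−BK) = [47.4924 -59.0152; -59.0152 92.2197]
tr(P') = 139.7121


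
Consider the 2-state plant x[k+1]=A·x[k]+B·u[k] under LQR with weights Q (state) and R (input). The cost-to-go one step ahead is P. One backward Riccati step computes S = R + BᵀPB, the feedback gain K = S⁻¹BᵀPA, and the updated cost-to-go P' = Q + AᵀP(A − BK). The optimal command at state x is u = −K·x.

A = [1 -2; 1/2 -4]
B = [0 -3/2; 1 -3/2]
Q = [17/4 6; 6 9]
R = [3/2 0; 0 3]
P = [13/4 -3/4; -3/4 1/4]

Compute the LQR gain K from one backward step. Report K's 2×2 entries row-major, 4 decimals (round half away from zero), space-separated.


-0.1716 0.0299 -0.4328 0.5970

BᵀP = [-0.7500 0.2500; -3.7500 0.7500]
S = R + BᵀPB = [3/2 0; 0 3] + [0.2500 0.7500; 0.7500 4.5000] = [1.7500 0.7500; 0.7500 7.5000]
BᵀPA = [-0.6250 0.5000; -3.3750 4.5000]
K = S⁻¹·BᵀPA = [-0.1716 0.0299; -0.4328 0.5970]
A−BK = [0.3507 -1.1045; 0.0224 -3.1343]
AᵀP(A−BK) = [0.9944 -1.2164; -1.2164 2.2985]
P' = Q + AᵀP(A−BK) = [5.2444 4.7836; 4.7836 11.2985]
tr(P') = 16.5429


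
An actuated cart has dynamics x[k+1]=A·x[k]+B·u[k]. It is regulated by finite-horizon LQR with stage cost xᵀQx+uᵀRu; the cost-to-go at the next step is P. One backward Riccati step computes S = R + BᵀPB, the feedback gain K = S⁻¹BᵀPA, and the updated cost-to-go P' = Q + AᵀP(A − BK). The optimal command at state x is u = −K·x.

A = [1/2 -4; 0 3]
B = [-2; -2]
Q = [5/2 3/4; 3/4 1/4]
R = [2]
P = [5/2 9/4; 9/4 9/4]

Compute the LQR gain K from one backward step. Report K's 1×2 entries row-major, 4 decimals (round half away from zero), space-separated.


BᵀP = [-9.5000 -9.0000]
S = R + BᵀPB = [2] + [37.0000] = [39.0000]
BᵀPA = [-4.7500 11.0000]
K = S⁻¹·BᵀPA = [-0.1218 0.2821]
A−BK = [0.2564 -3.4359; -0.2436 3.5641]
AᵀP(A−BK) = [0.0465 -0.2853; -0.2853 3.1474]
P' = Q + AᵀP(A−BK) = [2.5465 0.4647; 0.4647 3.3974]
tr(P') = 5.9439

-0.1218 0.2821


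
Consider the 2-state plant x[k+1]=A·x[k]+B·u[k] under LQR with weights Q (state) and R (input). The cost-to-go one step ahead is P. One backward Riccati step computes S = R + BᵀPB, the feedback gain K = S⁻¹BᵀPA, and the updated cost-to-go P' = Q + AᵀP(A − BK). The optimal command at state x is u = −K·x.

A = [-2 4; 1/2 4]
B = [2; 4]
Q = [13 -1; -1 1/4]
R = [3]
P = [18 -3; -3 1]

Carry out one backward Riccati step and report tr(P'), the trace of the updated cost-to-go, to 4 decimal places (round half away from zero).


63.5698

BᵀP = [24.0000 -2.0000]
S = R + BᵀPB = [3] + [40.0000] = [43.0000]
BᵀPA = [-49.0000 88.0000]
K = S⁻¹·BᵀPA = [-1.1395 2.0465]
A−BK = [0.2791 -0.0930; 5.0581 -4.1860]
AᵀP(A−BK) = [22.4128 -23.7209; -23.7209 27.9070]
P' = Q + AᵀP(A−BK) = [35.4128 -24.7209; -24.7209 28.1570]
tr(P') = 63.5698


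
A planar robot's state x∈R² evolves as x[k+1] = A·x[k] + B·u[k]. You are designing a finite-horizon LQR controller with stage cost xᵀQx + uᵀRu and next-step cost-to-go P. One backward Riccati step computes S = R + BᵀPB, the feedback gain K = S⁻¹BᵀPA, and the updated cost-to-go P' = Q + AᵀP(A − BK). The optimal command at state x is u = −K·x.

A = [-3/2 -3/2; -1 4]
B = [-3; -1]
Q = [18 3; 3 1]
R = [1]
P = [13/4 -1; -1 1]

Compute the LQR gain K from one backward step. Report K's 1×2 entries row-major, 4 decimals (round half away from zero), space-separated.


0.4406 0.8366

BᵀP = [-8.7500 2.0000]
S = R + BᵀPB = [1] + [24.2500] = [25.2500]
BᵀPA = [11.1250 21.1250]
K = S⁻¹·BᵀPA = [0.4406 0.8366]
A−BK = [-0.1782 1.0099; -0.5594 4.8366]
AᵀP(A−BK) = [0.4109 -1.4950; -1.4950 17.6386]
P' = Q + AᵀP(A−BK) = [18.4109 1.5050; 1.5050 18.6386]
tr(P') = 37.0495


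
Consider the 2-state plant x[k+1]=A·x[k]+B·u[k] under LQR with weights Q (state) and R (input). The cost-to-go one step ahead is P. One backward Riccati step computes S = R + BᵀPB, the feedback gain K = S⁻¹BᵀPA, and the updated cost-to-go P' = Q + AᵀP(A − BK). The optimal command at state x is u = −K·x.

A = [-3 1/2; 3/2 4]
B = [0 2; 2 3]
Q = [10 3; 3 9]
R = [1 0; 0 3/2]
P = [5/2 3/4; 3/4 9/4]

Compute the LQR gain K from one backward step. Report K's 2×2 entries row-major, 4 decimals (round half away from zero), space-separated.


BᵀP = [1.5000 4.5000; 7.2500 8.2500]
S = R + BᵀPB = [1 0; 0 3/2] + [9.0000 16.5000; 16.5000 39.2500] = [10.0000 16.5000; 16.5000 40.7500]
BᵀPA = [2.2500 18.7500; -9.3750 36.6250]
K = S⁻¹·BᵀPA = [1.8216 1.1811; -0.9677 0.4205]
A−BK = [-1.0647 -0.3410; 0.7597 0.3762]
AᵀP(A−BK) = [7.6421 2.5973; 2.5973 2.0771]
P' = Q + AᵀP(A−BK) = [17.6421 5.5973; 5.5973 11.0771]
tr(P') = 28.7192

1.8216 1.1811 -0.9677 0.4205


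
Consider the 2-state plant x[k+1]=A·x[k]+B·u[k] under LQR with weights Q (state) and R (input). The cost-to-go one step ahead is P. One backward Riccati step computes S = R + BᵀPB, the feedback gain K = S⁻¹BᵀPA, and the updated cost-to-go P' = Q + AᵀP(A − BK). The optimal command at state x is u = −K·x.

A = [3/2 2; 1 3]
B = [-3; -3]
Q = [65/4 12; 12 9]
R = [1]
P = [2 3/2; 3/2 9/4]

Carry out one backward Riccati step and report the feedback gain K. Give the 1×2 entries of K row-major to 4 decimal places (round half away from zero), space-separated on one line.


BᵀP = [-10.5000 -11.2500]
S = R + BᵀPB = [1] + [65.2500] = [66.2500]
BᵀPA = [-27.0000 -54.7500]
K = S⁻¹·BᵀPA = [-0.4075 -0.8264]
A−BK = [0.2774 -0.4792; -0.2226 0.5208]
AᵀP(A−BK) = [0.2462 0.1868; 0.1868 1.0038]
P' = Q + AᵀP(A−BK) = [16.4962 12.1868; 12.1868 10.0038]
tr(P') = 26.5000

-0.4075 -0.8264


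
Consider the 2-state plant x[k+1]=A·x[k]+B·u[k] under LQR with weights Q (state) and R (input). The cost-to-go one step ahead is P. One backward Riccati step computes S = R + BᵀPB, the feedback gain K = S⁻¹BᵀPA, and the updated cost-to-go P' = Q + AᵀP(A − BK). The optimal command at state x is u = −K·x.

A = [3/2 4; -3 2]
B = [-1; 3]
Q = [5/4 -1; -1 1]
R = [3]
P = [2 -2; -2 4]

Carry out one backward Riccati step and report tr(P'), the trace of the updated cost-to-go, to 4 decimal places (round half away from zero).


21.4292

BᵀP = [-8.0000 14.0000]
S = R + BᵀPB = [3] + [50.0000] = [53.0000]
BᵀPA = [-54.0000 -4.0000]
K = S⁻¹·BᵀPA = [-1.0189 -0.0755]
A−BK = [0.4811 3.9245; 0.0566 2.2264]
AᵀP(A−BK) = [3.4811 1.9245; 1.9245 15.6981]
P' = Q + AᵀP(A−BK) = [4.7311 0.9245; 0.9245 16.6981]
tr(P') = 21.4292


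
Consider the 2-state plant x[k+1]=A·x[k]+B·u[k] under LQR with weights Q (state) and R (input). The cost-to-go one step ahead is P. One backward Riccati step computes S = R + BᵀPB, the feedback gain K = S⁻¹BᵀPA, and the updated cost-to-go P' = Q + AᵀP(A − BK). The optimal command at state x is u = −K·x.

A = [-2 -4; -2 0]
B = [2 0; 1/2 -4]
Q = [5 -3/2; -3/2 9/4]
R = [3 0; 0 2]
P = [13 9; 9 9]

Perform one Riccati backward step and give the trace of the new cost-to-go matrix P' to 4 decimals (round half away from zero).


BᵀP = [30.5000 22.5000; -36.0000 -36.0000]
S = R + BᵀPB = [3 0; 0 2] + [72.2500 -90.0000; -90.0000 144.0000] = [75.2500 -90.0000; -90.0000 146.0000]
BᵀPA = [-106.0000 -122.0000; 144.0000 144.0000]
K = S⁻¹·BᵀPA = [-0.8716 -1.6809; 0.4490 -0.0499]
A−BK = [-0.2567 -0.6381; 0.2318 0.6409]
AᵀP(A−BK) = [2.9517 5.0054; 5.0054 10.1105]
P' = Q + AᵀP(A−BK) = [7.9517 3.5054; 3.5054 12.3605]
tr(P') = 20.3122

20.3122


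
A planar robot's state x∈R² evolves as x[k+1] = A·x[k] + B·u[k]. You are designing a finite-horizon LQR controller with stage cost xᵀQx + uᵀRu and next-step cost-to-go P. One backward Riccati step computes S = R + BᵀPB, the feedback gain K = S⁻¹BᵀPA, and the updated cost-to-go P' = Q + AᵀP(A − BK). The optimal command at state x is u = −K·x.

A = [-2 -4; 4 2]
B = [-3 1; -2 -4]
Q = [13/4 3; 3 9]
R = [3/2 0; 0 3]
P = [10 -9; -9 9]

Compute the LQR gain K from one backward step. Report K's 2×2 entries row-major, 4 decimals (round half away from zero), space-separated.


0.3164 0.9077 -1.1214 -1.0062

BᵀP = [-12.0000 9.0000; 46.0000 -45.0000]
S = R + BᵀPB = [3/2 0; 0 3] + [18.0000 -48.0000; -48.0000 226.0000] = [19.5000 -48.0000; -48.0000 229.0000]
BᵀPA = [60.0000 66.0000; -272.0000 -274.0000]
K = S⁻¹·BᵀPA = [0.3164 0.9077; -1.1214 -1.0062]
A−BK = [0.0708 -0.2706; 0.1471 -0.2096]
AᵀP(A−BK) = [3.9806 3.8390; 3.8390 4.3803]
P' = Q + AᵀP(A−BK) = [7.2306 6.8390; 6.8390 13.3803]
tr(P') = 20.6109


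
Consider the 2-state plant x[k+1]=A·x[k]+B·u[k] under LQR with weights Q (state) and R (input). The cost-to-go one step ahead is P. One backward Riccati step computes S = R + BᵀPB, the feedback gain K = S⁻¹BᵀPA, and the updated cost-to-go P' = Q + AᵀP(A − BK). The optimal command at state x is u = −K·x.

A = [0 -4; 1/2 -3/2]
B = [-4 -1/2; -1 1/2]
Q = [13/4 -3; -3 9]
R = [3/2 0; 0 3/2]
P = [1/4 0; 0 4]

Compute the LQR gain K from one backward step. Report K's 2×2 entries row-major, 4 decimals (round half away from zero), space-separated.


BᵀP = [-1.0000 -4.0000; -0.1250 2.0000]
S = R + BᵀPB = [3/2 0; 0 3/2] + [8.0000 -1.5000; -1.5000 1.0625] = [9.5000 -1.5000; -1.5000 2.5625]
BᵀPA = [-2.0000 10.0000; 1.0000 -2.5000]
K = S⁻¹·BᵀPA = [-0.1641 0.9901; 0.2942 -0.3960]
A−BK = [-0.5092 -0.2376; 0.1888 -0.3119]
AᵀP(A−BK) = [0.3777 -0.6238; -0.6238 2.1089]
P' = Q + AᵀP(A−BK) = [3.6277 -3.6238; -3.6238 11.1089]
tr(P') = 14.7366

-0.1641 0.9901 0.2942 -0.3960


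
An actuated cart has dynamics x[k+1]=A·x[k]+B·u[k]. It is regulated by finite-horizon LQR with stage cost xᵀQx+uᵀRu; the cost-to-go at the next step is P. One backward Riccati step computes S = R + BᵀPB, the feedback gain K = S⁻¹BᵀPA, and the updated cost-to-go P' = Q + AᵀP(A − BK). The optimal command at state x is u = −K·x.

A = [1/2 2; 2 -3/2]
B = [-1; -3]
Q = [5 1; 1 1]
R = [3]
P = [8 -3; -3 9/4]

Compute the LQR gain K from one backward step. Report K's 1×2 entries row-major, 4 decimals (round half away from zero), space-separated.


-0.5283 0.5755

BᵀP = [1.0000 -3.7500]
S = R + BᵀPB = [3] + [10.2500] = [13.2500]
BᵀPA = [-7.0000 7.6250]
K = S⁻¹·BᵀPA = [-0.5283 0.5755]
A−BK = [-0.0283 2.5755; 0.4151 0.2264]
AᵀP(A−BK) = [1.3019 -4.4717; -4.4717 50.6745]
P' = Q + AᵀP(A−BK) = [6.3019 -3.4717; -3.4717 51.6745]
tr(P') = 57.9764


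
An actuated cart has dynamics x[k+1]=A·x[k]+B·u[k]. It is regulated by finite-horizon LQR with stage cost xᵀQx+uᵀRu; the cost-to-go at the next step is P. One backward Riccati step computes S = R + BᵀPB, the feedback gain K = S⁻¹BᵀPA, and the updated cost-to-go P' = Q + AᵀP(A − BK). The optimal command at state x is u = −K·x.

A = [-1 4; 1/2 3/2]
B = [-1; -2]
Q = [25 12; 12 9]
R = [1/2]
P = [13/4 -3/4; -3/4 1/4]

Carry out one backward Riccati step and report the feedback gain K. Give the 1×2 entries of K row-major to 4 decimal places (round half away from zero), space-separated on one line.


1.0714 -3.7857

BᵀP = [-1.7500 0.2500]
S = R + BᵀPB = [1/2] + [1.2500] = [1.7500]
BᵀPA = [1.8750 -6.6250]
K = S⁻¹·BᵀPA = [1.0714 -3.7857]
A−BK = [0.0714 0.2143; 2.6429 -6.0714]
AᵀP(A−BK) = [2.0536 -6.0893; -6.0893 18.4821]
P' = Q + AᵀP(A−BK) = [27.0536 5.9107; 5.9107 27.4821]
tr(P') = 54.5357


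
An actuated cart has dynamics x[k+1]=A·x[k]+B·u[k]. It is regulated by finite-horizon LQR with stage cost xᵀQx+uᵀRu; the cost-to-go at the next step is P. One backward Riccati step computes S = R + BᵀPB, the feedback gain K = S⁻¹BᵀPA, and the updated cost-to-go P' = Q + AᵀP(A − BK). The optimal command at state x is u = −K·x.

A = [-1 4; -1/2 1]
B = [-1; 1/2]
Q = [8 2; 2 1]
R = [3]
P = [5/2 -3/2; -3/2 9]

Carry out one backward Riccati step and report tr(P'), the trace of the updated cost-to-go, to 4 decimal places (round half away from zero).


BᵀP = [-3.2500 6.0000]
S = R + BᵀPB = [3] + [6.2500] = [9.2500]
BᵀPA = [0.2500 -7.0000]
K = S⁻¹·BᵀPA = [0.0270 -0.7568]
A−BK = [-0.9730 3.2432; -0.5135 1.3784]
AᵀP(A−BK) = [3.2432 -9.8108; -9.8108 31.7027]
P' = Q + AᵀP(A−BK) = [11.2432 -7.8108; -7.8108 32.7027]
tr(P') = 43.9459

43.9459


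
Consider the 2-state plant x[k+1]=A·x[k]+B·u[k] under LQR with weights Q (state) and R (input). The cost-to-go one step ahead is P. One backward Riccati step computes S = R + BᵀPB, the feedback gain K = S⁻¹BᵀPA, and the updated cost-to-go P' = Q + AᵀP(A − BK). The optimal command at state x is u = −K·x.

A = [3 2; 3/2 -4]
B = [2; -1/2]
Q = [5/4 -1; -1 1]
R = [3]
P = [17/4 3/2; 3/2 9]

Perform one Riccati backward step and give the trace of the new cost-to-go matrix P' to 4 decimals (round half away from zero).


164.3279

BᵀP = [7.7500 -1.5000]
S = R + BᵀPB = [3] + [16.2500] = [19.2500]
BᵀPA = [21.0000 21.5000]
K = S⁻¹·BᵀPA = [1.0909 1.1169]
A−BK = [0.8182 -0.2338; 2.0455 -3.4416]
AᵀP(A−BK) = [49.0909 -65.4545; -65.4545 112.9870]
P' = Q + AᵀP(A−BK) = [50.3409 -66.4545; -66.4545 113.9870]
tr(P') = 164.3279


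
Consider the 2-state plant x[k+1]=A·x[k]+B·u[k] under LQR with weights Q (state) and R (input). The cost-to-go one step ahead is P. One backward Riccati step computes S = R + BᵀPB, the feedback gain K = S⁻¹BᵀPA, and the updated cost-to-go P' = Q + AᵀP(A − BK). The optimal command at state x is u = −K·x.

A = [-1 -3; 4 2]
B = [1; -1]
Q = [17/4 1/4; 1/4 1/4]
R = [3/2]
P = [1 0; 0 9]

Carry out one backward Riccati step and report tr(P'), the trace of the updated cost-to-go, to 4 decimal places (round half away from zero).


BᵀP = [1.0000 -9.0000]
S = R + BᵀPB = [3/2] + [10.0000] = [11.5000]
BᵀPA = [-37.0000 -21.0000]
K = S⁻¹·BᵀPA = [-3.2174 -1.8261]
A−BK = [2.2174 -1.1739; 0.7826 0.1739]
AᵀP(A−BK) = [25.9565 7.4348; 7.4348 6.6522]
P' = Q + AᵀP(A−BK) = [30.2065 7.6848; 7.6848 6.9022]
tr(P') = 37.1087

37.1087


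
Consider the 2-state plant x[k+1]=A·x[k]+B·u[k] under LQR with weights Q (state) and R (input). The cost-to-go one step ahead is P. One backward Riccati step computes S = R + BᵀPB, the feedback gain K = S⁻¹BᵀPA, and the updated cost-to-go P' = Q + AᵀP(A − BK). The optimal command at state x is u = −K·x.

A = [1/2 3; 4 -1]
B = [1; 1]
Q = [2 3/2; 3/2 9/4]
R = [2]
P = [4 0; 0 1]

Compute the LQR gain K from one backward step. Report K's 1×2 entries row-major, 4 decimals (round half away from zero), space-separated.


0.8571 1.5714

BᵀP = [4.0000 1.0000]
S = R + BᵀPB = [2] + [5.0000] = [7.0000]
BᵀPA = [6.0000 11.0000]
K = S⁻¹·BᵀPA = [0.8571 1.5714]
A−BK = [-0.3571 1.4286; 3.1429 -2.5714]
AᵀP(A−BK) = [11.8571 -7.4286; -7.4286 19.7143]
P' = Q + AᵀP(A−BK) = [13.8571 -5.9286; -5.9286 21.9643]
tr(P') = 35.8214


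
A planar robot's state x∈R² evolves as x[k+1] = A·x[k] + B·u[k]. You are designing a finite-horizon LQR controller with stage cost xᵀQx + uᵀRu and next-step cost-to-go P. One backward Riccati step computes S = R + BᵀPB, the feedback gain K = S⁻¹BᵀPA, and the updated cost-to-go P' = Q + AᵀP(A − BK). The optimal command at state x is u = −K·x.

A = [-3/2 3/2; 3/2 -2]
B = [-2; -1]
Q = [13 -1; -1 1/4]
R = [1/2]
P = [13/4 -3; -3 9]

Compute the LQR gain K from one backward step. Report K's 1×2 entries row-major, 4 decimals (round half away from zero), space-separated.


BᵀP = [-3.5000 -3.0000]
S = R + BᵀPB = [1/2] + [10.0000] = [10.5000]
BᵀPA = [0.7500 0.7500]
K = S⁻¹·BᵀPA = [0.0714 0.0714]
A−BK = [-1.3571 1.6429; 1.5714 -1.9286]
AᵀP(A−BK) = [41.0089 -50.1161; -50.1161 61.2589]
P' = Q + AᵀP(A−BK) = [54.0089 -51.1161; -51.1161 61.5089]
tr(P') = 115.5179

0.0714 0.0714


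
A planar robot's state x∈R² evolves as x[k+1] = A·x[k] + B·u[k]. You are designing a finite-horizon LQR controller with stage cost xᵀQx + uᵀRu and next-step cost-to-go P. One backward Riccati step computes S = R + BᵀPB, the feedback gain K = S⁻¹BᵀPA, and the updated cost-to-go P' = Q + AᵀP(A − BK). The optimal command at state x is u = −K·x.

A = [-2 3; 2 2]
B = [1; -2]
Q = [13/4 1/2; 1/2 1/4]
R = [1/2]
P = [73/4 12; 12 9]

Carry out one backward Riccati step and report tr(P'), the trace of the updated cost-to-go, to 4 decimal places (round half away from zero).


BᵀP = [-5.7500 -6.0000]
S = R + BᵀPB = [1/2] + [6.2500] = [6.7500]
BᵀPA = [-0.5000 -29.2500]
K = S⁻¹·BᵀPA = [-0.0741 -4.3333]
A−BK = [-1.9259 7.3333; 1.8519 -6.6667]
AᵀP(A−BK) = [12.9630 -51.6667; -51.6667 217.5000]
P' = Q + AᵀP(A−BK) = [16.2130 -51.1667; -51.1667 217.7500]
tr(P') = 233.9630

233.9630


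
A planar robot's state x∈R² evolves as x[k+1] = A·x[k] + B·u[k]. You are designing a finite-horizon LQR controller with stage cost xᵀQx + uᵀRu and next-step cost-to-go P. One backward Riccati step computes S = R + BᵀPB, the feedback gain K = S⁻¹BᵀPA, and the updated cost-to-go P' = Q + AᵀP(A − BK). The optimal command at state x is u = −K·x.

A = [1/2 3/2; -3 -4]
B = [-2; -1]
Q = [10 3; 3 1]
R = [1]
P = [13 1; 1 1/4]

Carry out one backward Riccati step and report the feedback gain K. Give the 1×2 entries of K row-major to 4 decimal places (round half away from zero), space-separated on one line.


-0.1179 -0.5502

BᵀP = [-27.0000 -2.2500]
S = R + BᵀPB = [1] + [56.2500] = [57.2500]
BᵀPA = [-6.7500 -31.5000]
K = S⁻¹·BᵀPA = [-0.1179 -0.5502]
A−BK = [0.2642 0.3996; -3.1179 -4.5502]
AᵀP(A−BK) = [1.7041 2.5360; 2.5360 3.9181]
P' = Q + AᵀP(A−BK) = [11.7041 5.5360; 5.5360 4.9181]
tr(P') = 16.6223


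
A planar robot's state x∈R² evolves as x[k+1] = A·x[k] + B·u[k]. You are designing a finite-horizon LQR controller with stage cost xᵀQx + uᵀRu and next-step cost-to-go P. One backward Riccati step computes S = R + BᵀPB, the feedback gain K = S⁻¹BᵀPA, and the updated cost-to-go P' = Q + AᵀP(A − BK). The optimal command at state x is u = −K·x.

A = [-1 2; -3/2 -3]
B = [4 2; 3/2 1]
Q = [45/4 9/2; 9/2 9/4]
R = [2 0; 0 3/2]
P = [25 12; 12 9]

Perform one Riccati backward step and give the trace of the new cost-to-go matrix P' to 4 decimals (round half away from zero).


46.5838

BᵀP = [118.0000 61.5000; 62.0000 33.0000]
S = R + BᵀPB = [2 0; 0 3/2] + [564.2500 297.5000; 297.5000 157.0000] = [566.2500 297.5000; 297.5000 158.5000]
BᵀPA = [-210.2500 51.5000; -111.5000 25.0000]
K = S⁻¹·BᵀPA = [-0.1233 0.5828; -0.4721 -0.9362]
A−BK = [0.4373 1.5411; -0.8430 -2.9380]
AᵀP(A−BK) = [2.6938 8.6507; 8.6507 30.3900]
P' = Q + AᵀP(A−BK) = [13.9438 13.1507; 13.1507 32.6400]
tr(P') = 46.5838


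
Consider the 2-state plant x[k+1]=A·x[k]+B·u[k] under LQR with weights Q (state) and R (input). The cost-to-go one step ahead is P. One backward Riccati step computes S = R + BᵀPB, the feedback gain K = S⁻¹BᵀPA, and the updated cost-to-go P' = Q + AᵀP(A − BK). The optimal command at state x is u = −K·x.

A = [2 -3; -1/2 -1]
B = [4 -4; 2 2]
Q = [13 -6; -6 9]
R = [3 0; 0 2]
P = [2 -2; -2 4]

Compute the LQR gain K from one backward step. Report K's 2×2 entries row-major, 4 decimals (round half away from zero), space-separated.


0.1106 -0.5100 -0.3687 0.1444

BᵀP = [4.0000 0.0000; -12.0000 16.0000]
S = R + BᵀPB = [3 0; 0 2] + [16.0000 -16.0000; -16.0000 80.0000] = [19.0000 -16.0000; -16.0000 82.0000]
BᵀPA = [8.0000 -12.0000; -32.0000 20.0000]
K = S⁻¹·BᵀPA = [0.1106 -0.5100; -0.3687 0.1444]
A−BK = [0.0829 -0.3825; 0.0161 -0.2688]
AᵀP(A−BK) = [0.3180 -0.2995; -0.2995 0.9923]
P' = Q + AᵀP(A−BK) = [13.3180 -6.2995; -6.2995 9.9923]
tr(P') = 23.3103


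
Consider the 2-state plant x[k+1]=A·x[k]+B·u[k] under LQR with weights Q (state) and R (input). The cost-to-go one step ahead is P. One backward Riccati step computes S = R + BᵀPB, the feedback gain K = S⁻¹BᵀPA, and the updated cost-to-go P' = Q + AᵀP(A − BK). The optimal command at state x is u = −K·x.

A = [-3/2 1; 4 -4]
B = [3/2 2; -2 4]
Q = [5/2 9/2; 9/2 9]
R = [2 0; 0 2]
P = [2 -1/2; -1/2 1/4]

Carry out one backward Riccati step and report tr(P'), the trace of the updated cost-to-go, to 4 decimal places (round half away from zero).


BᵀP = [4.0000 -1.2500; 2.0000 0.0000]
S = R + BᵀPB = [2 0; 0 2] + [8.5000 3.0000; 3.0000 4.0000] = [10.5000 3.0000; 3.0000 6.0000]
BᵀPA = [-11.0000 9.0000; -3.0000 2.0000]
K = S⁻¹·BᵀPA = [-1.0556 0.8889; 0.0278 -0.1111]
A−BK = [0.0278 -0.1111; 1.7778 -1.7778]
AᵀP(A−BK) = [2.9722 -2.5556; -2.5556 2.2222]
P' = Q + AᵀP(A−BK) = [5.4722 1.9444; 1.9444 11.2222]
tr(P') = 16.6944

16.6944


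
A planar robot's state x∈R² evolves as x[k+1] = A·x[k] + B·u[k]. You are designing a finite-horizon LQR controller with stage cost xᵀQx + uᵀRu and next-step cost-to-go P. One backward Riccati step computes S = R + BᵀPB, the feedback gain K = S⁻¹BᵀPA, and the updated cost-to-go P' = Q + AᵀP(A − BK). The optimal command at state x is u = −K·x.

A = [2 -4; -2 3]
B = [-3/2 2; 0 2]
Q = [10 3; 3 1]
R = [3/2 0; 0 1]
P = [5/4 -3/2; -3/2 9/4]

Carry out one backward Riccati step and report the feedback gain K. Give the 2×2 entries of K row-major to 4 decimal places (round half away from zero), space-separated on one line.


BᵀP = [-1.8750 2.2500; -0.5000 1.5000]
S = R + BᵀPB = [3/2 0; 0 1] + [2.8125 0.7500; 0.7500 2.0000] = [4.3125 0.7500; 0.7500 3.0000]
BᵀPA = [-8.2500 14.2500; -4.0000 6.5000]
K = S⁻¹·BᵀPA = [-1.7576 3.0606; -0.8939 1.4015]
A−BK = [1.1515 -2.2121; -0.2121 0.1970]
AᵀP(A−BK) = [7.9242 -13.6439; -13.6439 23.5265]
P' = Q + AᵀP(A−BK) = [17.9242 -10.6439; -10.6439 24.5265]
tr(P') = 42.4508

-1.7576 3.0606 -0.8939 1.4015
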